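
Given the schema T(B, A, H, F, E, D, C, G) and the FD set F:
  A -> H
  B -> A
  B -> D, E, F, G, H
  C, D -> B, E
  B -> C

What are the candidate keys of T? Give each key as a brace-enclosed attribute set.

Closure of {B} is {A, B, C, D, E, F, G, H}, the whole schema; {B} is a candidate key.
Closure of {C, D} is {A, B, C, D, E, F, G, H}, the whole schema; {C, D} is a candidate key.
Any other superkey properly contains one of these, so there are no further candidate keys.

{B}, {C, D}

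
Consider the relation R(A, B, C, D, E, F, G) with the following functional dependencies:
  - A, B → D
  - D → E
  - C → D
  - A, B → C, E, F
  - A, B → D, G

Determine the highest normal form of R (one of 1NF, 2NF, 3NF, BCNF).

2NF

Candidate key: {A, B}. Prime attributes: {A, B}.
D → E: {D}⁺ = {D, E}, which is not all of the attributes, so the left side is not a superkey — BCNF is violated.
D → E determines the non-prime attribute {E} from a non-superkey — 3NF is violated.
Checking every proper subset of each key, none determines a non-prime attribute — 2NF is satisfied.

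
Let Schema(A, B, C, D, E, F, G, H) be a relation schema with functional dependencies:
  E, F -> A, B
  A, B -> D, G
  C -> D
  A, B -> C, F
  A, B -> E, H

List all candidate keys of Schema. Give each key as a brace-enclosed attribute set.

{A, B}, {E, F}

{A, B}⁺ = {A, B, C, D, E, F, G, H} — all of the relation — so {A, B} is a candidate key.
{E, F}⁺ = {A, B, C, D, E, F, G, H} — all of the relation — so {E, F} is a candidate key.
These are minimal and exhaustive — every other superkey contains one of them.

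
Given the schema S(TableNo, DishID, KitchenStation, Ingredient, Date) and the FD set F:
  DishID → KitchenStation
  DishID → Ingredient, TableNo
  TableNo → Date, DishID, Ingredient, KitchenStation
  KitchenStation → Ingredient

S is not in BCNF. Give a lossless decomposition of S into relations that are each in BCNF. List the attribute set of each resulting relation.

Candidate keys of the original relation: {DishID}, {TableNo}.
In {Date, DishID, Ingredient, KitchenStation, TableNo}, {KitchenStation} is not a superkey ({KitchenStation}⁺ restricted to this set is {Ingredient, KitchenStation}), so split on KitchenStation → Ingredient into {Ingredient, KitchenStation} and {Date, DishID, KitchenStation, TableNo}.
{Ingredient, KitchenStation}: every determinant is a superkey — BCNF.
{Date, DishID, KitchenStation, TableNo}: every determinant is a superkey — BCNF.

{Date, DishID, KitchenStation, TableNo}; {Ingredient, KitchenStation}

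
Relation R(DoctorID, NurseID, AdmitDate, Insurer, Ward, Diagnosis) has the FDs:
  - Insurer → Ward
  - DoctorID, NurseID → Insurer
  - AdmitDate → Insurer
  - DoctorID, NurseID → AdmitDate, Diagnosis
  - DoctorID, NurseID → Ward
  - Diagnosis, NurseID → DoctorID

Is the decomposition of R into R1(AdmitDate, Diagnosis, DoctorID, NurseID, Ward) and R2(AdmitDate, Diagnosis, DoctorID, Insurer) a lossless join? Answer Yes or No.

Common attributes: {AdmitDate, Diagnosis, DoctorID}; their closure is {AdmitDate, Diagnosis, DoctorID, Insurer, Ward}.
Since R2 ⊆ {AdmitDate, Diagnosis, DoctorID, Insurer, Ward}, the intersection is a superkey of R2; the decomposition is lossless.

Yes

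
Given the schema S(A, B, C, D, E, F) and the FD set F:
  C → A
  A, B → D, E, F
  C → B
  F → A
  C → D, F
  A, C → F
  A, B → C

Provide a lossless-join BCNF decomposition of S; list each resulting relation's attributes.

{A, F}; {B, C, D, E, F}

Candidate keys of the original relation: {A, B}, {B, F}, {C}.
Within {A, B, C, D, E, F}: {F}⁺ ∩ {A, B, C, D, E, F} = {A, F}, not the whole set, so F → A violates BCNF; decompose into {A, F} and {B, C, D, E, F}.
{A, F} has no BCNF violation.
{B, C, D, E, F} has no BCNF violation.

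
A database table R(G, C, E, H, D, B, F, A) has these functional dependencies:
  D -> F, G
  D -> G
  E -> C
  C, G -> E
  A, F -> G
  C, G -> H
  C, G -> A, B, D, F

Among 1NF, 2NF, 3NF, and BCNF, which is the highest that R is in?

3NF

Candidate keys: {A, C, F}, {A, E, F}, {C, D}, {C, G}, {D, E}, {E, G}. Prime attributes: {A, C, D, E, F, G}.
D -> F, G breaks BCNF: {D}⁺ = {D, F, G}, so {D} is not a superkey.
Since {F, G} ⊆ prime attributes and every other non-superkey FD also has a prime right side, the schema is in 3NF.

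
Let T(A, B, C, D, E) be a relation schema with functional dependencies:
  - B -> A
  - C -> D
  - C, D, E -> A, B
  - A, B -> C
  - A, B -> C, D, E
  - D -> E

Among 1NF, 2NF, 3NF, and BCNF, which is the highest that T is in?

Candidate keys: {B}, {C}. Prime attributes: {B, C}.
D -> E breaks BCNF: {D}⁺ = {D, E}, so {D} is not a superkey.
D -> E has non-prime {E} on the right and a non-superkey on the left, so 3NF fails.
Every candidate key is a single attribute, so no partial dependency is possible; 2NF holds.

2NF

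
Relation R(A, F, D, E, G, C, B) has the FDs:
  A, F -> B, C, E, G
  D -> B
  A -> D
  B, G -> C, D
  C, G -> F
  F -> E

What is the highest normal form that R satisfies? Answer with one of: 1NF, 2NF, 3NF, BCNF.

1NF

Candidate keys: {A, F}, {A, G}. Prime attributes: {A, F, G}.
D -> B breaks BCNF: {D}⁺ = {B, D}, so {D} is not a superkey.
D -> B has non-prime {B} on the right and a non-superkey on the left, so 3NF fails.
Since {A} ⊂ {A, F} and {A}⁺ ⊇ {B, D} with {B, D} non-prime, there is a partial dependency; 2NF fails.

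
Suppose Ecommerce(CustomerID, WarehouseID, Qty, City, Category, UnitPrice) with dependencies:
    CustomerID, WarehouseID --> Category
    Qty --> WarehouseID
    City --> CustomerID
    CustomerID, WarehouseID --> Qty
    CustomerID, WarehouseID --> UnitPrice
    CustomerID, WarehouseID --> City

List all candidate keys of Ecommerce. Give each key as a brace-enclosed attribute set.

Closure of {City, Qty} is {Category, City, CustomerID, Qty, UnitPrice, WarehouseID}, the whole schema; {City, Qty} is a candidate key.
Closure of {City, WarehouseID} is {Category, City, CustomerID, Qty, UnitPrice, WarehouseID}, the whole schema; {City, WarehouseID} is a candidate key.
Closure of {CustomerID, Qty} is {Category, City, CustomerID, Qty, UnitPrice, WarehouseID}, the whole schema; {CustomerID, Qty} is a candidate key.
Closure of {CustomerID, WarehouseID} is {Category, City, CustomerID, Qty, UnitPrice, WarehouseID}, the whole schema; {CustomerID, WarehouseID} is a candidate key.
These are minimal and exhaustive — every other superkey contains one of them.

{City, Qty}, {City, WarehouseID}, {CustomerID, Qty}, {CustomerID, WarehouseID}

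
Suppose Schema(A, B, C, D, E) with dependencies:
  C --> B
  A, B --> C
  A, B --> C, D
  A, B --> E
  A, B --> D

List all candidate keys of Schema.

{A, B}, {A, C}

{A} never appears on the right of any FD, so every key must include it.
{A, B}⁺ = {A, B, C, D, E}, which is every attribute, so {A, B} is a candidate key.
{A, C}⁺ = {A, B, C, D, E}, which is every attribute, so {A, C} is a candidate key.
Any other superkey properly contains one of these, so there are no further candidate keys.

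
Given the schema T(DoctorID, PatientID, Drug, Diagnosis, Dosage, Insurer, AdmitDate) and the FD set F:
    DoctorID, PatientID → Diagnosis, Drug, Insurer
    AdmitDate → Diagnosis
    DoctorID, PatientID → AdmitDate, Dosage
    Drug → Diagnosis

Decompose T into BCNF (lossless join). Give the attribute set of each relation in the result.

Candidate key of the original relation: {DoctorID, PatientID}.
{AdmitDate, Diagnosis, DoctorID, Dosage, Drug, Insurer, PatientID}: {AdmitDate} determines {AdmitDate, Diagnosis} here but is not a superkey — split on AdmitDate → Diagnosis, giving {AdmitDate, Diagnosis} and {AdmitDate, DoctorID, Dosage, Drug, Insurer, PatientID}.
{AdmitDate, Diagnosis} has no BCNF violation.
{AdmitDate, DoctorID, Dosage, Drug, Insurer, PatientID} has no BCNF violation.

{AdmitDate, Diagnosis}; {AdmitDate, DoctorID, Dosage, Drug, Insurer, PatientID}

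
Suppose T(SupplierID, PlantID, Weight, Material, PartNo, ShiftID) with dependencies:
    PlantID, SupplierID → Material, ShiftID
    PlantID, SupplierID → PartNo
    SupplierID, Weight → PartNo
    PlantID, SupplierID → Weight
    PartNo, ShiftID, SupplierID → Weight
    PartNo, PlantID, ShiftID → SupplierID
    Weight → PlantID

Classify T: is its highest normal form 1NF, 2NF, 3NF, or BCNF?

3NF

Candidate keys: {PartNo, PlantID, ShiftID}, {PartNo, ShiftID, SupplierID}, {PartNo, ShiftID, Weight}, {PlantID, SupplierID}, {SupplierID, Weight}. Prime attributes: {PartNo, PlantID, ShiftID, SupplierID, Weight}.
For Weight → PlantID we have {Weight}⁺ = {PlantID, Weight}; {Weight} is not a superkey, so BCNF fails.
Its right-hand attributes {PlantID} are all prime, as are those of every other non-superkey FD — the relation is in 3NF.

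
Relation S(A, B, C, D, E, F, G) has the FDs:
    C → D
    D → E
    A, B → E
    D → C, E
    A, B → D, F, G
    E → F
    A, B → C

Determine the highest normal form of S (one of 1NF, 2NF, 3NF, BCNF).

Candidate key: {A, B}. Prime attributes: {A, B}.
C → D: {C}⁺ = {C, D, E, F}, which is not all of the attributes, so the left side is not a superkey — BCNF is violated.
C → D determines the non-prime attribute {D} from a non-superkey — 3NF is violated.
No proper subset of a key has a non-prime attribute in its closure, so there is no partial dependency; 2NF holds.

2NF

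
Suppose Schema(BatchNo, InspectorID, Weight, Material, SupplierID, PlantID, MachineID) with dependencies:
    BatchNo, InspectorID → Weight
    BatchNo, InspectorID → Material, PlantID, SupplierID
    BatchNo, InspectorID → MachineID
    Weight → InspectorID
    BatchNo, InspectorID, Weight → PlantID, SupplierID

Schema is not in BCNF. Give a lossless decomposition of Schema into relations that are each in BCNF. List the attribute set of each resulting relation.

Candidate keys of the original relation: {BatchNo, InspectorID}, {BatchNo, Weight}.
In {BatchNo, InspectorID, MachineID, Material, PlantID, SupplierID, Weight}, {Weight} is not a superkey ({Weight}⁺ restricted to this set is {InspectorID, Weight}), so split on Weight → InspectorID into {InspectorID, Weight} and {BatchNo, MachineID, Material, PlantID, SupplierID, Weight}.
{InspectorID, Weight} has no BCNF violation.
{BatchNo, MachineID, Material, PlantID, SupplierID, Weight} has no BCNF violation.

{BatchNo, MachineID, Material, PlantID, SupplierID, Weight}; {InspectorID, Weight}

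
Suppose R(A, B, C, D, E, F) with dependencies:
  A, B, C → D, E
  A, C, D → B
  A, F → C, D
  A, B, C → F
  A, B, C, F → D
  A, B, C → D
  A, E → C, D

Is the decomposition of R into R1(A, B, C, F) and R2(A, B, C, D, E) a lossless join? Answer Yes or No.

Yes

Common attributes: {A, B, C}; their closure is {A, B, C, D, E, F}.
Since R1 ⊆ {A, B, C, D, E, F}, the intersection is a superkey of R1; the decomposition is lossless.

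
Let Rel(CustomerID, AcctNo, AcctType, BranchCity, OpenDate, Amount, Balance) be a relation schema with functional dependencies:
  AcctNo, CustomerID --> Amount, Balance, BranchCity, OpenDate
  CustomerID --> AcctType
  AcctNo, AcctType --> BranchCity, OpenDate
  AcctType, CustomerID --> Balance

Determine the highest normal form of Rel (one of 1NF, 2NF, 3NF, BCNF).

Candidate key: {AcctNo, CustomerID}. Prime attributes: {AcctNo, CustomerID}.
For CustomerID --> AcctType we have {CustomerID}⁺ = {AcctType, Balance, CustomerID}; {CustomerID} is not a superkey, so BCNF fails.
CustomerID --> AcctType determines the non-prime attribute {AcctType} from a non-superkey — 3NF is violated.
The proper key subset {CustomerID} of {AcctNo, CustomerID} determines non-prime {AcctType, Balance}, so the relation is not even in 2NF.

1NF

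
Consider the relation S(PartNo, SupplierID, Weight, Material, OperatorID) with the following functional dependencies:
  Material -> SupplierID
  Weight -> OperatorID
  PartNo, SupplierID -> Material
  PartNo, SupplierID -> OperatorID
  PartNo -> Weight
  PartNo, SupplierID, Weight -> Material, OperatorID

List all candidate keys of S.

{Material, PartNo}, {PartNo, SupplierID}

No FD produces {PartNo}, so it must be in every candidate key.
{Material, PartNo}⁺ = {Material, OperatorID, PartNo, SupplierID, Weight}, which is every attribute, so {Material, PartNo} is a candidate key.
{PartNo, SupplierID}⁺ = {Material, OperatorID, PartNo, SupplierID, Weight}, which is every attribute, so {PartNo, SupplierID} is a candidate key.
Any other superkey properly contains one of these, so there are no further candidate keys.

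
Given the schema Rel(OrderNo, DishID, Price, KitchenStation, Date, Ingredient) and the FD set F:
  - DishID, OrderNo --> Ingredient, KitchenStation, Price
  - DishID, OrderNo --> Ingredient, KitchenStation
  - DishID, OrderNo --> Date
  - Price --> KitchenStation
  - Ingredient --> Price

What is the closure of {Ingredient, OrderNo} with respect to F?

{Ingredient, KitchenStation, OrderNo, Price}

Start with {Ingredient, OrderNo}.
Ingredient --> Price applies; add {Price} → now {Ingredient, OrderNo, Price}.
Price --> KitchenStation applies; add {KitchenStation} → now {Ingredient, KitchenStation, OrderNo, Price}.
No further FD applies.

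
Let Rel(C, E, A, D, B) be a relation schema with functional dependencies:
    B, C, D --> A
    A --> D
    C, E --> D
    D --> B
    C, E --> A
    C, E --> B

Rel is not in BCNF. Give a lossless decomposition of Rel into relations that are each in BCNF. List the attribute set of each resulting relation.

{A, C}; {A, D}; {B, D}; {C, D, E}

Candidate key of the original relation: {C, E}.
In {A, B, C, D, E}, {B, C, D} is not a superkey ({B, C, D}⁺ restricted to this set is {A, B, C, D}), so split on B, C, D --> A into {A, B, C, D} and {B, C, D, E}.
In {A, B, C, D}, {A} is not a superkey ({A}⁺ restricted to this set is {A, B, D}), so split on A --> B, D into {A, B, D} and {A, C}.
In {A, B, D}, {D} is not a superkey ({D}⁺ restricted to this set is {B, D}), so split on D --> B into {B, D} and {A, D}.
{B, D} is in BCNF.
{A, D} is in BCNF.
{A, C} is in BCNF.
In {B, C, D, E}, {D} is not a superkey ({D}⁺ restricted to this set is {B, D}), so split on D --> B into {B, D} and {C, D, E}.
{B, D} is in BCNF.
{C, D, E} is in BCNF.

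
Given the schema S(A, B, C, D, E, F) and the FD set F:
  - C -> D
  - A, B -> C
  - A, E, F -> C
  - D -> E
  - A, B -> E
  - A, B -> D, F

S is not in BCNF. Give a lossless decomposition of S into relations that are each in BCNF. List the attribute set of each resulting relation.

Candidate key of the original relation: {A, B}.
{A, B, C, D, E, F}: {C} determines {C, D, E} here but is not a superkey — split on C -> D, E, giving {C, D, E} and {A, B, C, F}.
{C, D, E}: {D} determines {D, E} here but is not a superkey — split on D -> E, giving {D, E} and {C, D}.
{D, E} has no BCNF violation.
{C, D} has no BCNF violation.
{A, B, C, F} has no BCNF violation.

{A, B, C, F}; {C, D}; {D, E}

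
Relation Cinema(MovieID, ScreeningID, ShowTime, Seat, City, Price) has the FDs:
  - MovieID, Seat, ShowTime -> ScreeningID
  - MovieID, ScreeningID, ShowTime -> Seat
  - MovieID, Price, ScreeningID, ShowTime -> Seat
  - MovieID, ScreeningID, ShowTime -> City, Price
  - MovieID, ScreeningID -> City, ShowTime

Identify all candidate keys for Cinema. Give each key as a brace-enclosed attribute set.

No FD produces {MovieID}, so it must be in every candidate key.
{MovieID, ScreeningID} is a candidate key since {MovieID, ScreeningID}⁺ = {City, MovieID, Price, ScreeningID, Seat, ShowTime} covers every attribute.
{MovieID, Seat, ShowTime} is a candidate key since {MovieID, Seat, ShowTime}⁺ = {City, MovieID, Price, ScreeningID, Seat, ShowTime} covers every attribute.
These are minimal and exhaustive — every other superkey contains one of them.

{MovieID, ScreeningID}, {MovieID, Seat, ShowTime}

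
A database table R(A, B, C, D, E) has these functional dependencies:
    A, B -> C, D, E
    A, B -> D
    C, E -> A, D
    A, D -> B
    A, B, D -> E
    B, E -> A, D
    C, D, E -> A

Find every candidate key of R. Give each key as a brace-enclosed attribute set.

{A, B}⁺ = {A, B, C, D, E} — all of the relation — so {A, B} is a candidate key.
{A, D}⁺ = {A, B, C, D, E} — all of the relation — so {A, D} is a candidate key.
{B, E}⁺ = {A, B, C, D, E} — all of the relation — so {B, E} is a candidate key.
{C, E}⁺ = {A, B, C, D, E} — all of the relation — so {C, E} is a candidate key.
Any other superkey properly contains one of these, so there are no further candidate keys.

{A, B}, {A, D}, {B, E}, {C, E}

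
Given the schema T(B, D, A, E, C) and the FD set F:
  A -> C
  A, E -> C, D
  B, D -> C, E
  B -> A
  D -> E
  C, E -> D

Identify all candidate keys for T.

{B, D}, {B, E}

Attributes never on any right-hand side: {B} — every candidate key must contain it.
{B, D}⁺ = {A, B, C, D, E}, which is every attribute, so {B, D} is a candidate key.
{B, E}⁺ = {A, B, C, D, E}, which is every attribute, so {B, E} is a candidate key.
No proper subset of any of these is a key, and no other minimal superkey exists.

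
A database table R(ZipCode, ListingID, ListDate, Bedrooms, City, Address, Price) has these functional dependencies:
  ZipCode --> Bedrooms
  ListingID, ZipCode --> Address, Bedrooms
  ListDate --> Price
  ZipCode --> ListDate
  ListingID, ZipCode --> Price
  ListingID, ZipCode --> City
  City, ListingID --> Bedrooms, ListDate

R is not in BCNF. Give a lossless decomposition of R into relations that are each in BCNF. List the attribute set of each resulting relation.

{Address, City, ListingID, ZipCode}; {Bedrooms, ListDate, ZipCode}; {ListDate, Price}

Candidate key of the original relation: {ListingID, ZipCode}.
In {Address, Bedrooms, City, ListDate, ListingID, Price, ZipCode}, {ZipCode} is not a superkey ({ZipCode}⁺ restricted to this set is {Bedrooms, ListDate, Price, ZipCode}), so split on ZipCode --> Bedrooms, ListDate, Price into {Bedrooms, ListDate, Price, ZipCode} and {Address, City, ListingID, ZipCode}.
In {Bedrooms, ListDate, Price, ZipCode}, {ListDate} is not a superkey ({ListDate}⁺ restricted to this set is {ListDate, Price}), so split on ListDate --> Price into {ListDate, Price} and {Bedrooms, ListDate, ZipCode}.
{ListDate, Price}: every determinant is a superkey — BCNF.
{Bedrooms, ListDate, ZipCode}: every determinant is a superkey — BCNF.
{Address, City, ListingID, ZipCode}: every determinant is a superkey — BCNF.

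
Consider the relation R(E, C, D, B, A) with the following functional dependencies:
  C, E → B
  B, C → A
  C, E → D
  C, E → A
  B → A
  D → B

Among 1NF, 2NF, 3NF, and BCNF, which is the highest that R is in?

2NF

Candidate key: {C, E}. Prime attributes: {C, E}.
B, C → A: {B, C}⁺ = {A, B, C}, which is not all of the attributes, so the left side is not a superkey — BCNF is violated.
B, C → A has non-prime {A} on the right and a non-superkey on the left, so 3NF fails.
No non-prime attribute depends on a proper subset of any candidate key, so 2NF holds.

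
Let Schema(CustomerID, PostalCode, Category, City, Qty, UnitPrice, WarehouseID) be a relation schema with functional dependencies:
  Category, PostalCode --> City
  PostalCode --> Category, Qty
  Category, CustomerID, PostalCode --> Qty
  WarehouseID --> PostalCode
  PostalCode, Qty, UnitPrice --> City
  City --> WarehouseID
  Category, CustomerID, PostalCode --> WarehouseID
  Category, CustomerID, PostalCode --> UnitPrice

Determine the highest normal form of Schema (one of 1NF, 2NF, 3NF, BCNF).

Candidate keys: {City, CustomerID}, {CustomerID, PostalCode}, {CustomerID, WarehouseID}. Prime attributes: {City, CustomerID, PostalCode, WarehouseID}.
Category, PostalCode --> City breaks BCNF: {Category, PostalCode}⁺ = {Category, City, PostalCode, Qty, WarehouseID}, so {Category, PostalCode} is not a superkey.
PostalCode --> Category, Qty determines the non-prime attributes {Category, Qty} from a non-superkey — 3NF is violated.
The proper key subset {City} of {City, CustomerID} determines non-prime {Category, Qty}, so the relation is not even in 2NF.

1NF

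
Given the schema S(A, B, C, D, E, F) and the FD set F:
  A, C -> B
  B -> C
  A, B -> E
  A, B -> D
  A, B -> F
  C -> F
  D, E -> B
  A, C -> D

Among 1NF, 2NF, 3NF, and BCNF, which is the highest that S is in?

1NF

Candidate keys: {A, B}, {A, C}, {A, D, E}. Prime attributes: {A, B, C, D, E}.
B -> C: {B}⁺ = {B, C, F}, which is not all of the attributes, so the left side is not a superkey — BCNF is violated.
C -> F has non-prime {F} on the right and a non-superkey on the left, so 3NF fails.
{B} is a proper subset of the key {A, B}, and {B}⁺ contains the non-prime attribute {F} — a partial dependency, so 2NF is violated.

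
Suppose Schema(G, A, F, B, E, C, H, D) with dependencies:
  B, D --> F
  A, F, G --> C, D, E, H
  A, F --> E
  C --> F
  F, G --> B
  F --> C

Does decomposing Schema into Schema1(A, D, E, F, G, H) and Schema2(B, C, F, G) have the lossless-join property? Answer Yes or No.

Yes

Common attributes: {F, G}; their closure is {B, C, F, G}.
Schema2 is contained in that closure, so Schema1 ∩ Schema2 --> Schema2 holds and the join is lossless.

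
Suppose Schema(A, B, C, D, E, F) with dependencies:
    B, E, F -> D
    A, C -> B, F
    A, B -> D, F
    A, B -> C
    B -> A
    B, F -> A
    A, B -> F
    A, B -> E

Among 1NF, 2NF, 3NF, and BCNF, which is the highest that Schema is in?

BCNF

Candidate keys: {A, C}, {B}. Prime attributes: {A, B, C}.
Every FD has a superkey on the left, so the relation is in BCNF.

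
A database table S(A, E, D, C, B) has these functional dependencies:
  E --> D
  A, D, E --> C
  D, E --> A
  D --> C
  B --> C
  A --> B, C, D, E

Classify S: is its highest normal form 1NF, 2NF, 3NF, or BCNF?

2NF

Candidate keys: {A}, {E}. Prime attributes: {A, E}.
D --> C breaks BCNF: {D}⁺ = {C, D}, so {D} is not a superkey.
D --> C determines the non-prime attribute {C} from a non-superkey — 3NF is violated.
All keys have size 1, which rules out partial dependencies — 2NF is satisfied.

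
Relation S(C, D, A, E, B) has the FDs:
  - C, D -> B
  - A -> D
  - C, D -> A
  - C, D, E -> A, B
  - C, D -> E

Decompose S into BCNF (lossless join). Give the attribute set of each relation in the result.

Candidate keys of the original relation: {A, C}, {C, D}.
Within {A, B, C, D, E}: {A}⁺ ∩ {A, B, C, D, E} = {A, D}, not the whole set, so A -> D violates BCNF; decompose into {A, D} and {A, B, C, E}.
{A, D}: every determinant is a superkey — BCNF.
{A, B, C, E}: every determinant is a superkey — BCNF.

{A, B, C, E}; {A, D}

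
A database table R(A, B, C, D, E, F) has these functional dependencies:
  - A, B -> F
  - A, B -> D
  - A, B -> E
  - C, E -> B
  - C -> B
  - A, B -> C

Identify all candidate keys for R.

{A} never appears on the right of any FD, so every key must include it.
{A, B} is a candidate key since {A, B}⁺ = {A, B, C, D, E, F} covers every attribute.
{A, C} is a candidate key since {A, C}⁺ = {A, B, C, D, E, F} covers every attribute.
Any other superkey properly contains one of these, so there are no further candidate keys.

{A, B}, {A, C}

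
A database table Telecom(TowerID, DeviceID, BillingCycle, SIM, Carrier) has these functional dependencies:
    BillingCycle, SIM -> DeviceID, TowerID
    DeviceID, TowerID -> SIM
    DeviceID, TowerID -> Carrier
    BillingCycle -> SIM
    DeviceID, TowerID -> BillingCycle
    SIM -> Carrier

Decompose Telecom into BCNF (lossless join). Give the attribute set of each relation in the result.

Candidate keys of the original relation: {BillingCycle}, {DeviceID, TowerID}.
Within {BillingCycle, Carrier, DeviceID, SIM, TowerID}: {SIM}⁺ ∩ {BillingCycle, Carrier, DeviceID, SIM, TowerID} = {Carrier, SIM}, not the whole set, so SIM -> Carrier violates BCNF; decompose into {Carrier, SIM} and {BillingCycle, DeviceID, SIM, TowerID}.
{Carrier, SIM}: every determinant is a superkey — BCNF.
{BillingCycle, DeviceID, SIM, TowerID}: every determinant is a superkey — BCNF.

{BillingCycle, DeviceID, SIM, TowerID}; {Carrier, SIM}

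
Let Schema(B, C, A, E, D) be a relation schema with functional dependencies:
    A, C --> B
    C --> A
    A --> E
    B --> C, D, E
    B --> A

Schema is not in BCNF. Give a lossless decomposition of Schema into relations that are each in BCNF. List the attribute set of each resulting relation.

{A, B, C, D}; {A, E}

Candidate keys of the original relation: {B}, {C}.
In {A, B, C, D, E}, {A} is not a superkey ({A}⁺ restricted to this set is {A, E}), so split on A --> E into {A, E} and {A, B, C, D}.
{A, E}: every determinant is a superkey — BCNF.
{A, B, C, D}: every determinant is a superkey — BCNF.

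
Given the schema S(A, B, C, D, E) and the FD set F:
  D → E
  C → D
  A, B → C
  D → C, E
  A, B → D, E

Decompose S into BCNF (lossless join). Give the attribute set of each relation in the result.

{A, B, D}; {C, D, E}

Candidate key of the original relation: {A, B}.
Within {A, B, C, D, E}: {D}⁺ ∩ {A, B, C, D, E} = {C, D, E}, not the whole set, so D → C, E violates BCNF; decompose into {C, D, E} and {A, B, D}.
{C, D, E} is in BCNF.
{A, B, D} is in BCNF.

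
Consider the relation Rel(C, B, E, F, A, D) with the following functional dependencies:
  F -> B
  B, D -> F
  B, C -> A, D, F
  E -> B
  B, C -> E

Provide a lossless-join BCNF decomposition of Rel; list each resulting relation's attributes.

Candidate keys of the original relation: {B, C}, {C, E}, {C, F}.
In {A, B, C, D, E, F}, {F} is not a superkey ({F}⁺ restricted to this set is {B, F}), so split on F -> B into {B, F} and {A, C, D, E, F}.
{B, F} has no BCNF violation.
In {A, C, D, E, F}, {D, E} is not a superkey ({D, E}⁺ restricted to this set is {D, E, F}), so split on D, E -> F into {D, E, F} and {A, C, D, E}.
{D, E, F} has no BCNF violation.
{A, C, D, E} has no BCNF violation.

{A, C, D, E}; {B, F}; {D, E, F}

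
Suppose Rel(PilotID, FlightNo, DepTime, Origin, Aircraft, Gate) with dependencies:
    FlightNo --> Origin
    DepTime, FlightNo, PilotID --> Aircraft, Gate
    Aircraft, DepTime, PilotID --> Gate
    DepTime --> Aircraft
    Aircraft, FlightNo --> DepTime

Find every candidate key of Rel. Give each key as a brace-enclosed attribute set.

{Aircraft, FlightNo, PilotID}, {DepTime, FlightNo, PilotID}

No FD produces {FlightNo, PilotID}, so they must be in every candidate key.
{Aircraft, FlightNo, PilotID}⁺ = {Aircraft, DepTime, FlightNo, Gate, Origin, PilotID}, which is every attribute, so {Aircraft, FlightNo, PilotID} is a candidate key.
{DepTime, FlightNo, PilotID}⁺ = {Aircraft, DepTime, FlightNo, Gate, Origin, PilotID}, which is every attribute, so {DepTime, FlightNo, PilotID} is a candidate key.
Any other superkey properly contains one of these, so there are no further candidate keys.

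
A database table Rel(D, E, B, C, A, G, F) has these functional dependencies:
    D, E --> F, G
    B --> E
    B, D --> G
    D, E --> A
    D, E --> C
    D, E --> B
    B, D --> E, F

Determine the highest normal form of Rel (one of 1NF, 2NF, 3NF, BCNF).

Candidate keys: {B, D}, {D, E}. Prime attributes: {B, D, E}.
B --> E breaks BCNF: {B}⁺ = {B, E}, so {B} is not a superkey.
Its right-hand attributes {E} are all prime, as are those of every other non-superkey FD — the relation is in 3NF.

3NF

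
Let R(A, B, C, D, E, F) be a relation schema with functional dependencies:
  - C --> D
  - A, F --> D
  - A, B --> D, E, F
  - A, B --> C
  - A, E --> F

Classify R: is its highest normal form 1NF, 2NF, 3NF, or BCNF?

2NF

Candidate key: {A, B}. Prime attributes: {A, B}.
C --> D breaks BCNF: {C}⁺ = {C, D}, so {C} is not a superkey.
C --> D has non-prime {D} on the right and a non-superkey on the left, so 3NF fails.
Checking every proper subset of each key, none determines a non-prime attribute — 2NF is satisfied.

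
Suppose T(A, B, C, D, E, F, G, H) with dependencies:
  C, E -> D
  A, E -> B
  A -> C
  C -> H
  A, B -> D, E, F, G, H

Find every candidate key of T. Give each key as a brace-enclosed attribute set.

No FD produces {A}, so it must be in every candidate key.
{A, B}⁺ = {A, B, C, D, E, F, G, H} — all of the relation — so {A, B} is a candidate key.
{A, E}⁺ = {A, B, C, D, E, F, G, H} — all of the relation — so {A, E} is a candidate key.
No proper subset of any of these is a key, and no other minimal superkey exists.

{A, B}, {A, E}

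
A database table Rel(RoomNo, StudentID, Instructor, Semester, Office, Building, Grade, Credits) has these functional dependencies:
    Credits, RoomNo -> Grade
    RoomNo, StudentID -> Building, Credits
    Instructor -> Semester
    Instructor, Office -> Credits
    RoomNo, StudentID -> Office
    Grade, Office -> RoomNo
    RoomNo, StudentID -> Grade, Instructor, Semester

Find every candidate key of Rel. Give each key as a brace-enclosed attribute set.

Attributes never on any right-hand side: {StudentID} — every candidate key must contain it.
{RoomNo, StudentID} is a candidate key since {RoomNo, StudentID}⁺ = {Building, Credits, Grade, Instructor, Office, RoomNo, Semester, StudentID} covers every attribute.
{Grade, Office, StudentID} is a candidate key since {Grade, Office, StudentID}⁺ = {Building, Credits, Grade, Instructor, Office, RoomNo, Semester, StudentID} covers every attribute.
No proper subset of any of these is a key, and no other minimal superkey exists.

{Grade, Office, StudentID}, {RoomNo, StudentID}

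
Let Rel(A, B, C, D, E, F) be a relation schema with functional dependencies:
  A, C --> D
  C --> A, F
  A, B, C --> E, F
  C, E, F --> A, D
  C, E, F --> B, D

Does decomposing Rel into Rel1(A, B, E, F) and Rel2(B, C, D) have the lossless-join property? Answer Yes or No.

No

The shared attributes are {B} and {B}⁺ = {B}.
Rel1 ⊄ {B} and Rel2 ⊄ {B}, so the split is lossy.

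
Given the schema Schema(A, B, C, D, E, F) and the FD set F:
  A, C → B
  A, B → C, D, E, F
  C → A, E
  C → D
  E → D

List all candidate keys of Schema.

{A, B}, {C}

Closure of {C} is {A, B, C, D, E, F}, the whole schema; {C} is a candidate key.
Closure of {A, B} is {A, B, C, D, E, F}, the whole schema; {A, B} is a candidate key.
Any other superkey properly contains one of these, so there are no further candidate keys.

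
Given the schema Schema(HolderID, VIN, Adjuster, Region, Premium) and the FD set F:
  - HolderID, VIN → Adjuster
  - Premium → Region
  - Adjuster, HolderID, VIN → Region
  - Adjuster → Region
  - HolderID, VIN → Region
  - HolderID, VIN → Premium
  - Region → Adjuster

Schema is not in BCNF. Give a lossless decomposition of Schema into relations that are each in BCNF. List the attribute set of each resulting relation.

{Adjuster, Premium}; {Adjuster, Region}; {HolderID, Premium, VIN}

Candidate key of the original relation: {HolderID, VIN}.
Within {Adjuster, HolderID, Premium, Region, VIN}: {Premium}⁺ ∩ {Adjuster, HolderID, Premium, Region, VIN} = {Adjuster, Premium, Region}, not the whole set, so Premium → Adjuster, Region violates BCNF; decompose into {Adjuster, Premium, Region} and {HolderID, Premium, VIN}.
Within {Adjuster, Premium, Region}: {Adjuster}⁺ ∩ {Adjuster, Premium, Region} = {Adjuster, Region}, not the whole set, so Adjuster → Region violates BCNF; decompose into {Adjuster, Region} and {Adjuster, Premium}.
{Adjuster, Region} is in BCNF.
{Adjuster, Premium} is in BCNF.
{HolderID, Premium, VIN} is in BCNF.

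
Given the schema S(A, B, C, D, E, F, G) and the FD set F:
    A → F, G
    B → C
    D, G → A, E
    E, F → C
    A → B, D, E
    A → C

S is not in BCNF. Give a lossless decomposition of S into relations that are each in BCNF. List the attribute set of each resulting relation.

{A, B, D, E, F, G}; {B, C}

Candidate keys of the original relation: {A}, {D, G}.
{A, B, C, D, E, F, G}: {B} determines {B, C} here but is not a superkey — split on B → C, giving {B, C} and {A, B, D, E, F, G}.
{B, C} has no BCNF violation.
{A, B, D, E, F, G} has no BCNF violation.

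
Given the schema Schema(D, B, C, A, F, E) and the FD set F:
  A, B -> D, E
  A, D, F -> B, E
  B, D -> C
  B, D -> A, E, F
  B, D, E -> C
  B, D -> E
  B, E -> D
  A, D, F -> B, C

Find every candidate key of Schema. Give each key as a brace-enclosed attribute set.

{A, B}, {A, D, F}, {B, D}, {B, E}

{A, B} is a candidate key since {A, B}⁺ = {A, B, C, D, E, F} covers every attribute.
{B, D} is a candidate key since {B, D}⁺ = {A, B, C, D, E, F} covers every attribute.
{B, E} is a candidate key since {B, E}⁺ = {A, B, C, D, E, F} covers every attribute.
{A, D, F} is a candidate key since {A, D, F}⁺ = {A, B, C, D, E, F} covers every attribute.
No proper subset of any of these is a key, and no other minimal superkey exists.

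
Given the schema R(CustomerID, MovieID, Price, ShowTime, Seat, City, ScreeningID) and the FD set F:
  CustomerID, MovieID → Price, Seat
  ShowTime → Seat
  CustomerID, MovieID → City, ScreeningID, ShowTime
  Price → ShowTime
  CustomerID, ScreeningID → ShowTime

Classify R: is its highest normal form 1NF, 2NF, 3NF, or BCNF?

2NF

Candidate key: {CustomerID, MovieID}. Prime attributes: {CustomerID, MovieID}.
ShowTime → Seat breaks BCNF: {ShowTime}⁺ = {Seat, ShowTime}, so {ShowTime} is not a superkey.
ShowTime → Seat has non-prime {Seat} on the right and a non-superkey on the left, so 3NF fails.
Checking every proper subset of each key, none determines a non-prime attribute — 2NF is satisfied.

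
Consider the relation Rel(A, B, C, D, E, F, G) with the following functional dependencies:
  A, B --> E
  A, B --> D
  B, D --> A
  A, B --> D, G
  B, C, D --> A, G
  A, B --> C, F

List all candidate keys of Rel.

{B} never appears on the right of any FD, so every key must include it.
{A, B}⁺ = {A, B, C, D, E, F, G}, which is every attribute, so {A, B} is a candidate key.
{B, D}⁺ = {A, B, C, D, E, F, G}, which is every attribute, so {B, D} is a candidate key.
No proper subset of any of these is a key, and no other minimal superkey exists.

{A, B}, {B, D}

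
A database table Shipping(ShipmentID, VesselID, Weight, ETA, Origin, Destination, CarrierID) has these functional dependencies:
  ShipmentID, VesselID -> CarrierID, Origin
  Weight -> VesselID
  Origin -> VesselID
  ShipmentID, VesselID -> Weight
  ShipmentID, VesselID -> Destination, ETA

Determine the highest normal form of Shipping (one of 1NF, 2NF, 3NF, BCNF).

3NF

Candidate keys: {Origin, ShipmentID}, {ShipmentID, VesselID}, {ShipmentID, Weight}. Prime attributes: {Origin, ShipmentID, VesselID, Weight}.
Weight -> VesselID: {Weight}⁺ = {VesselID, Weight}, which is not all of the attributes, so the left side is not a superkey — BCNF is violated.
But every attribute on its right side ({VesselID}) is prime, and the same holds for every other non-superkey FD, so 3NF still holds.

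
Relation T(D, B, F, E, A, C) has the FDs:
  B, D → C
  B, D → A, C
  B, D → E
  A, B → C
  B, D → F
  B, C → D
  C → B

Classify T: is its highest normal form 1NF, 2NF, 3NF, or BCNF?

Candidate keys: {A, B}, {B, D}, {C}. Prime attributes: {A, B, C, D}.
Every FD has a superkey on the left, so the relation is in BCNF.

BCNF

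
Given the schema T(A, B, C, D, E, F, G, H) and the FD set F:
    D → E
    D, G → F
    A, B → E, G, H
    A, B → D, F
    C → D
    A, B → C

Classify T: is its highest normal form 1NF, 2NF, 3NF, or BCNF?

Candidate key: {A, B}. Prime attributes: {A, B}.
D → E: {D}⁺ = {D, E}, which is not all of the attributes, so the left side is not a superkey — BCNF is violated.
Because {E} is non-prime and the left side of D → E is not a superkey, the relation is not in 3NF.
No proper subset of a key has a non-prime attribute in its closure, so there is no partial dependency; 2NF holds.

2NF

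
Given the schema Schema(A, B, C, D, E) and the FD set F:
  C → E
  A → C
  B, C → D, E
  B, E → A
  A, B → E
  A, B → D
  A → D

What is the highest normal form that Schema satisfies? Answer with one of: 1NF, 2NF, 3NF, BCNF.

1NF

Candidate keys: {A, B}, {B, C}, {B, E}. Prime attributes: {A, B, C, E}.
C → E: {C}⁺ = {C, E}, which is not all of the attributes, so the left side is not a superkey — BCNF is violated.
A → D has non-prime {D} on the right and a non-superkey on the left, so 3NF fails.
The proper key subset {A} of {A, B} determines non-prime {D}, so the relation is not even in 2NF.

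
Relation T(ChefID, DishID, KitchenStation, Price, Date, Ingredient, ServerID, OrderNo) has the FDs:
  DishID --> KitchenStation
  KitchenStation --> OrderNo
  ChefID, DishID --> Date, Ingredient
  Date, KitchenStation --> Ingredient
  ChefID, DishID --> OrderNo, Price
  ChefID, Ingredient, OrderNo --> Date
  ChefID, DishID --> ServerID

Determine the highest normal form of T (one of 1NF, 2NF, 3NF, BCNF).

Candidate key: {ChefID, DishID}. Prime attributes: {ChefID, DishID}.
For DishID --> KitchenStation we have {DishID}⁺ = {DishID, KitchenStation, OrderNo}; {DishID} is not a superkey, so BCNF fails.
DishID --> KitchenStation determines the non-prime attribute {KitchenStation} from a non-superkey — 3NF is violated.
The proper key subset {DishID} of {ChefID, DishID} determines non-prime {KitchenStation, OrderNo}, so the relation is not even in 2NF.

1NF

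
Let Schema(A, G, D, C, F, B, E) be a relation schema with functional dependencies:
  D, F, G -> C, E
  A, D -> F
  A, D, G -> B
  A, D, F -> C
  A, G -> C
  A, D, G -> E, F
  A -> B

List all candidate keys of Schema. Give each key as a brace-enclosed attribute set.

No FD produces {A, D, G}, so they must be in every candidate key.
{A, D, G} is a candidate key since {A, D, G}⁺ = {A, B, C, D, E, F, G} covers every attribute.
No smaller or unrelated set reaches every attribute, so there are no other keys.

{A, D, G}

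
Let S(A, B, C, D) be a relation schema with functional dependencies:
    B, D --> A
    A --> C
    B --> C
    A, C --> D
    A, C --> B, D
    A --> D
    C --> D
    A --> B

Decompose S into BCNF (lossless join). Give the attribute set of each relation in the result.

Candidate keys of the original relation: {A}, {B}.
{A, B, C, D}: {C} determines {C, D} here but is not a superkey — split on C --> D, giving {C, D} and {A, B, C}.
{C, D} is in BCNF.
{A, B, C} is in BCNF.

{A, B, C}; {C, D}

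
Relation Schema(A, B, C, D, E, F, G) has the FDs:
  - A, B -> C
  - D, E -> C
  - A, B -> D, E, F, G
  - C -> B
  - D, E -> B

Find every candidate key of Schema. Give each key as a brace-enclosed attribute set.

Attributes never on any right-hand side: {A} — every candidate key must contain it.
{A, B}⁺ = {A, B, C, D, E, F, G} — all of the relation — so {A, B} is a candidate key.
{A, C}⁺ = {A, B, C, D, E, F, G} — all of the relation — so {A, C} is a candidate key.
{A, D, E}⁺ = {A, B, C, D, E, F, G} — all of the relation — so {A, D, E} is a candidate key.
Any other superkey properly contains one of these, so there are no further candidate keys.

{A, B}, {A, C}, {A, D, E}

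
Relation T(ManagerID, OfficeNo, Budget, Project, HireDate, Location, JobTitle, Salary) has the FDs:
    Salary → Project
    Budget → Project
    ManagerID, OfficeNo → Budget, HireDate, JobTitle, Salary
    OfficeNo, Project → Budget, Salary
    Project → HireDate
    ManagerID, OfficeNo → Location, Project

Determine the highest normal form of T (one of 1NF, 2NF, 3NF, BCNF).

2NF

Candidate key: {ManagerID, OfficeNo}. Prime attributes: {ManagerID, OfficeNo}.
Salary → Project: {Salary}⁺ = {HireDate, Project, Salary}, which is not all of the attributes, so the left side is not a superkey — BCNF is violated.
Because {Project} is non-prime and the left side of Salary → Project is not a superkey, the relation is not in 3NF.
No non-prime attribute depends on a proper subset of any candidate key, so 2NF holds.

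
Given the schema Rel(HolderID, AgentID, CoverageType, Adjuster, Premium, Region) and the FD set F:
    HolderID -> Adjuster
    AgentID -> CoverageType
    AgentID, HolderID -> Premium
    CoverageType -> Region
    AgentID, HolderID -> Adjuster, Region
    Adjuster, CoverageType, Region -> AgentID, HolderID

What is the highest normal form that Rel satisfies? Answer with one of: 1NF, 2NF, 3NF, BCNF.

1NF

Candidate keys: {Adjuster, AgentID}, {Adjuster, CoverageType}, {AgentID, HolderID}, {CoverageType, HolderID}. Prime attributes: {Adjuster, AgentID, CoverageType, HolderID}.
HolderID -> Adjuster breaks BCNF: {HolderID}⁺ = {Adjuster, HolderID}, so {HolderID} is not a superkey.
CoverageType -> Region has non-prime {Region} on the right and a non-superkey on the left, so 3NF fails.
Since {AgentID} ⊂ {Adjuster, AgentID} and {AgentID}⁺ ⊇ {Region} with {Region} non-prime, there is a partial dependency; 2NF fails.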